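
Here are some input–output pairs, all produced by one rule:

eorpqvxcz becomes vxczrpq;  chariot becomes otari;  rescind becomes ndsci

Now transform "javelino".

Rule — delete the first 2 characters, then move the first 3 characters to the end (rotate left by 3).
On "javelino": the first step gives "velino", and the second then gives "inovel".

inovel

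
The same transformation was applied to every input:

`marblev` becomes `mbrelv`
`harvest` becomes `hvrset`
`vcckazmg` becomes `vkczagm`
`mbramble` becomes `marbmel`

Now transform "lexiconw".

lixocwn

Looking at the pairs, the operation is to swap each adjacent pair of characters (1↔2, 3↔4, ...), then delete the first character.
For "lexiconw", step one produces "elixocwn"; step two turns that into "lixocwn".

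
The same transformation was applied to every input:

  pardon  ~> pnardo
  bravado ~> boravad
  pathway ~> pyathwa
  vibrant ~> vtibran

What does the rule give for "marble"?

mearbl

The pattern: swap the first and last characters, then move the last character to the front.
On "marble" that produces "mearbl".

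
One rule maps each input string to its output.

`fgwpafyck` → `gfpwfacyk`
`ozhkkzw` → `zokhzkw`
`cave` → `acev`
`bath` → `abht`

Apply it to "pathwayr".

Looking at the pairs, the operation is to swap each adjacent pair of characters (1↔2, 3↔4, ...).
On "pathwayr" that produces "aphtawry".

aphtawry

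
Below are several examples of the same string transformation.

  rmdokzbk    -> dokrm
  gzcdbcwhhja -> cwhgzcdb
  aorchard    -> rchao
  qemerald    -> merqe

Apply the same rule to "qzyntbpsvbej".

psvqzyntb

Looking at the pairs, the operation is to delete the last 3 characters, then move the last 3 characters to the front (rotate right by 3).
"qzyntbpsvbej" → "qzyntbpsv" → "psvqzyntb".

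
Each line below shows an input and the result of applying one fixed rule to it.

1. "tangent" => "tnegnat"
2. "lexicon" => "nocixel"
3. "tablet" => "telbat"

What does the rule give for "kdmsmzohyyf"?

Looking at the pairs, the operation is to reverse the string.
So "kdmsmzohyyf" becomes "fyyhozmsmdk".

fyyhozmsmdk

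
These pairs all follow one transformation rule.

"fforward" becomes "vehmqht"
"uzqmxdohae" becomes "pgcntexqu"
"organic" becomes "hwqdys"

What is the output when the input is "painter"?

In each case the input is transformed by: shift every letter 10 places backward in the alphabet (wrapping around), then delete the first character.
Working it through for "painter": intermediate "fqydjuh", final "qydjuh".

qydjuh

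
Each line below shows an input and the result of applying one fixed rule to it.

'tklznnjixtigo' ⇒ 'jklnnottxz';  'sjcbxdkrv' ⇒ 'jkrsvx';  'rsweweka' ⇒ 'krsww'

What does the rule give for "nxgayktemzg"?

gkmntxyz

In each case the input is transformed by: sort the characters into alphabetical order, then delete the first 3 characters.
For "nxgayktemzg", step one produces "aeggkmntxyz"; step two turns that into "gkmntxyz".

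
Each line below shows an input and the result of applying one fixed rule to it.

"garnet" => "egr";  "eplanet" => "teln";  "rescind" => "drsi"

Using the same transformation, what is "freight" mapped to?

Rule — keep every other character starting from the first (positions 1st, 3rd, 5th, ...), then move the last character to the front.
For "freight", step one produces "fegt"; step two turns that into "tfeg".

tfeg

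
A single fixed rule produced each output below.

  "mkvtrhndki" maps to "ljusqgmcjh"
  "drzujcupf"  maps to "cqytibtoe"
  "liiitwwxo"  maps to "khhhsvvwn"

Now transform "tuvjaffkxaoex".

stuizeejwzndw

In each case the input is transformed by: shift every letter 1 place backward in the alphabet (wrapping around).
For "tuvjaffkxaoex" the result is "stuizeejwzndw".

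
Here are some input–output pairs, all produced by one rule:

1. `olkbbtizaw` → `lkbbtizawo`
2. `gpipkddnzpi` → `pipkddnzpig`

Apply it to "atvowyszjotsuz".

Looking at the pairs, the operation is to move the first character to the end.
Doing the same to "atvowyszjotsuz": "tvowyszjotsuza".

tvowyszjotsuza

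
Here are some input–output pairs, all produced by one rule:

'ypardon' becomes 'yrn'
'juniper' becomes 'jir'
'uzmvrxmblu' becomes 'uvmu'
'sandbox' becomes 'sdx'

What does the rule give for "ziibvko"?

The pattern: keep one character in every 3, starting at position 1 (positions 1st, 4th, 7th, ...).
So "ziibvko" becomes "zbo".

zbo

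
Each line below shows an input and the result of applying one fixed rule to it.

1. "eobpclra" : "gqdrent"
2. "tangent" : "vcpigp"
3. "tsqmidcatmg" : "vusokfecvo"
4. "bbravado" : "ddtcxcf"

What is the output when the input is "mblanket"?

odncpmg

What's happening: shift every letter 2 places forward in the alphabet (wrapping around), then delete the last character.
Applying both steps to "mblanket": "odncpmgv", then "odncpmg".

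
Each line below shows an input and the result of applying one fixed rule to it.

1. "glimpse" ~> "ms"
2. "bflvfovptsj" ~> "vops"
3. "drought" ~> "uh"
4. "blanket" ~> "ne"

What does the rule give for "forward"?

In each case the input is transformed by: delete the first 2 characters, then keep every other character starting from the second (positions 2nd, 4th, 6th, ...).
Working it through for "forward": intermediate "rward", final "wr".

wr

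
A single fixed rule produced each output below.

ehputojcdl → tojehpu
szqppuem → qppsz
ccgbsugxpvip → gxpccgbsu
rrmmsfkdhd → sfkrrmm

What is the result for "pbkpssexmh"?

ssepbkp

What's happening: delete the last 3 characters, then move the last 3 characters to the front (rotate right by 3).
On "pbkpssexmh": the first step gives "pbkpsse", and the second then gives "ssepbkp".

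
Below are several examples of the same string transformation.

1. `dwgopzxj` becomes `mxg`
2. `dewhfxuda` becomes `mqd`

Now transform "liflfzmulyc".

Each output is the input with this applied: keep one character in every 3, starting at position 1 (positions 1st, 4th, 7th, ...), then shift every letter 9 places forward in the alphabet (wrapping around).
Applying both steps to "liflfzmulyc": "llmy", then "uuvh".

uuvh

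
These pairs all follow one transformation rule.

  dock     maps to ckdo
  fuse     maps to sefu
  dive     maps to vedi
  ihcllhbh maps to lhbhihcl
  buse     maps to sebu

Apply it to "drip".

ipdr

In each case the input is transformed by: swap the front and back halves of the string.
For "drip" the result is "ipdr".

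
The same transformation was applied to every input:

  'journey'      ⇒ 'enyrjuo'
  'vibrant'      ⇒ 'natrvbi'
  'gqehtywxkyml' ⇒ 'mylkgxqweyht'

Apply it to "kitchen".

ehnckti

The pattern: move the last 2 characters to the front (rotate right by 2), then take characters alternately from the front and the back (1st, last, 2nd, 2nd-last, ...).
Applying both steps to "kitchen": "enkitch", then "ehnckti".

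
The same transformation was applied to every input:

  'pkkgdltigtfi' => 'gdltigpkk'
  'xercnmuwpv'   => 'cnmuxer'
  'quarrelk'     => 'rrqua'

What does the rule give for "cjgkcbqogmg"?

What's happening: delete the last 3 characters, then move the first 3 characters to the end (rotate left by 3).
Working it through for "cjgkcbqogmg": intermediate "cjgkcbqo", final "kcbqocjg".

kcbqocjg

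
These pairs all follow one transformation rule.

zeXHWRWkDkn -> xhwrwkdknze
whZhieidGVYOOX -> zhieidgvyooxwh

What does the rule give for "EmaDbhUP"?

adbhupem

The pattern: move the first 2 characters to the end (rotate left by 2), then convert every letter to lowercase.
Starting from "EmaDbhUP": after the first operation, "aDbhUPEm"; after the second, "adbhupem".
(Check on "zeXHWRWkDkn": → "XHWRWkDknze" → "xhwrwkdknze" ✓)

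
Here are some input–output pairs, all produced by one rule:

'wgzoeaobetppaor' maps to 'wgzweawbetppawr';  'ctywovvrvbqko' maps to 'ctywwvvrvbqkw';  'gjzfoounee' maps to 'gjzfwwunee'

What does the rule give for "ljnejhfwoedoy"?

The transformation: replace every "o" with "w".
Applying that to "ljnejhfwoedoy" gives "ljnejhfwwedwy".

ljnejhfwwedwy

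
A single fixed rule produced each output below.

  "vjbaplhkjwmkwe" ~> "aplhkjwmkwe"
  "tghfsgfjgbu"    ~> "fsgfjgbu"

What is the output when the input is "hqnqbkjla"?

qbkjla

Rule — delete the first 3 characters.
Doing the same to "hqnqbkjla": "qbkjla".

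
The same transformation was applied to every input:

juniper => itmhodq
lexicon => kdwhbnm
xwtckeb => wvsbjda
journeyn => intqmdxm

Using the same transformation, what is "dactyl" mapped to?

czbsxk

The pattern: shift every letter 1 place backward in the alphabet (wrapping around).
On "dactyl" that produces "czbsxk".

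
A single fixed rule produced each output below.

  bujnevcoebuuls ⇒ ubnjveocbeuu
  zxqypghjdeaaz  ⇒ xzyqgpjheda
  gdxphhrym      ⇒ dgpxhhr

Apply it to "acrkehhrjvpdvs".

cakrherhvjdp

What's happening: delete the last 2 characters, then swap each adjacent pair of characters (1↔2, 3↔4, ...).
Starting from "acrkehhrjvpdvs": after the first operation, "acrkehhrjvpd"; after the second, "cakrherhvjdp".
(Check on "zxqypghjdeaaz": → "zxqypghjdea" → "xzyqgpjheda" ✓)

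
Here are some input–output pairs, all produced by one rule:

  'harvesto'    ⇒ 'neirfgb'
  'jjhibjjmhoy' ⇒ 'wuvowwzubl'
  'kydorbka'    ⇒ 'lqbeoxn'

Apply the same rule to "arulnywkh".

The rule is to delete the first character, then shift every letter 13 places forward in the alphabet (wrapping around) — i.e. ROT13.
On "arulnywkh": the first step gives "rulnywkh", and the second then gives "ehyaljxu".

ehyaljxu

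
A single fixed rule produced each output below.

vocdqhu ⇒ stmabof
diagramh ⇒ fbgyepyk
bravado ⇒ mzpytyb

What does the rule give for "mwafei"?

What's happening: shift every letter 2 places backward in the alphabet (wrapping around), then move the last character to the front.
For "mwafei" the result is "gkuydc".

gkuydc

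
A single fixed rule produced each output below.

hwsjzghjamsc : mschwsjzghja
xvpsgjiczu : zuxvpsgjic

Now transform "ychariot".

tychario

Each output is the input with this applied: swap the front and back halves of the string, then move the first 3 characters to the end (rotate left by 3).
Applying that to "ychariot" gives "tychario".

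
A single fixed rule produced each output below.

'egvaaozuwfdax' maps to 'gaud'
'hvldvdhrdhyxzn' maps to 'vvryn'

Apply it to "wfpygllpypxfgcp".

In each case the input is transformed by: keep one character in every 3, starting at position 2 (positions 2nd, 5th, 8th, ...).
"wfpygllpypxfgcp" → "fgpxc".

fgpxc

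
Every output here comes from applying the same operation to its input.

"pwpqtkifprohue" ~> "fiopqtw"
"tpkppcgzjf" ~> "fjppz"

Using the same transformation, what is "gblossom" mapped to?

Each output is the input with this applied: sort the characters into alphabetical order, then keep every other character starting from the second (positions 2nd, 4th, 6th, ...).
On "gblossom" that produces "gmos".

gmos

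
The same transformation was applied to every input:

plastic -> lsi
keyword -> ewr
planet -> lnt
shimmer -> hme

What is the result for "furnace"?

unc

The rule is to keep every other character starting from the second (positions 2nd, 4th, 6th, ...).
Doing the same to "furnace": "unc".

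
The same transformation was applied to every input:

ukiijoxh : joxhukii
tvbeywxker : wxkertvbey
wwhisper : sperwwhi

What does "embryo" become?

The transformation: swap the front and back halves of the string.
"embryo" → "ryoemb".

ryoemb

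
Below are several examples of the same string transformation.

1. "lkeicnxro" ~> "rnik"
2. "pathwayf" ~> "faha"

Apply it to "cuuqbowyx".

What's happening: keep every other character starting from the second (positions 2nd, 4th, 6th, ...), then reverse the string.
Working it through for "cuuqbowyx": intermediate "uqoy", final "yoqu".

yoqu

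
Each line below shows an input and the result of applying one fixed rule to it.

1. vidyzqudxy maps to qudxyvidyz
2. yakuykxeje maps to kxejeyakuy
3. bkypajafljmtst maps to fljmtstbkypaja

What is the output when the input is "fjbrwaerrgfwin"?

rrgfwinfjbrwae

The pattern: swap the front and back halves of the string.
Doing the same to "fjbrwaerrgfwin": "rrgfwinfjbrwae".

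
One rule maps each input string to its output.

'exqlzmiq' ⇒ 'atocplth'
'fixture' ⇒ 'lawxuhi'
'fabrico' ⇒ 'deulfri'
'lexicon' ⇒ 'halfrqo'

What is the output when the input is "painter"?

dlqwhus

What's happening: move the first character to the end, then shift every letter 3 places forward in the alphabet (wrapping around).
Applying both steps to "painter": "ainterp", then "dlqwhus".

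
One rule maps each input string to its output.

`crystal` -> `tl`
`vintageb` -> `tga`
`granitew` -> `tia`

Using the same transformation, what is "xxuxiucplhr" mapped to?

xulc

What's happening: sort the characters into reverse alphabetical order, then keep one character in every 3, starting at position 2 (positions 2nd, 5th, 8th, ...).
Starting from "xxuxiucplhr": after the first operation, "xxxuurplihc"; after the second, "xulc".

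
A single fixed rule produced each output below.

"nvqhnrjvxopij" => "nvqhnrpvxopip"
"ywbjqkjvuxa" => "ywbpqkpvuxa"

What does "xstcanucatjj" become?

xstcanucatpp

The pattern: replace every "j" with "p".
For "xstcanucatjj" the result is "xstcanucatpp".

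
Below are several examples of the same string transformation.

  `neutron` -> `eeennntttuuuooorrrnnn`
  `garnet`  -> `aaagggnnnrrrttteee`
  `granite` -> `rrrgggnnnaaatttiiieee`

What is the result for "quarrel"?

In each case the input is transformed by: swap each adjacent pair of characters (1↔2, 3↔4, ...), then repeat every character 3 times.
"quarrel" → "uqraerl" → "uuuqqqrrraaaeeerrrlll".

uuuqqqrrraaaeeerrrlll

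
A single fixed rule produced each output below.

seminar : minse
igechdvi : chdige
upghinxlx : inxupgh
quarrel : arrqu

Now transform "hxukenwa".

In each case the input is transformed by: delete the last 2 characters, then move the last 3 characters to the front (rotate right by 3).
"hxukenwa" → "hxuken" → "kenhxu".

kenhxu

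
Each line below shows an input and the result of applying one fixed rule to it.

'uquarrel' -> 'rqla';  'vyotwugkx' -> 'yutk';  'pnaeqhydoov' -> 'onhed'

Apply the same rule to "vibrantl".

rnli

The pattern: keep every other character starting from the second (positions 2nd, 4th, 6th, ...), then sort the characters into reverse alphabetical order.
Starting from "vibrantl": after the first operation, "irnl"; after the second, "rnli".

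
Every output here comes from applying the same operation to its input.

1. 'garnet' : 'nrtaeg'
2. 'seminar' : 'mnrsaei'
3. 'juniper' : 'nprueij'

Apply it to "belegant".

eglntabe

Looking at the pairs, the operation is to sort the characters into alphabetical order, then move the first 3 characters to the end (rotate left by 3).
"belegant" → "abeeglnt" → "eglntabe".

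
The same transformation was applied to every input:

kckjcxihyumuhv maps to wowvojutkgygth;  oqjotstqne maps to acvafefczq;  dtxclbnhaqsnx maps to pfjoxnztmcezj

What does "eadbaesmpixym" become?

Each output is the input with this applied: shift every letter 12 places forward in the alphabet (wrapping around).
So "eadbaesmpixym" becomes "qmpnmqeybujky".

qmpnmqeybujky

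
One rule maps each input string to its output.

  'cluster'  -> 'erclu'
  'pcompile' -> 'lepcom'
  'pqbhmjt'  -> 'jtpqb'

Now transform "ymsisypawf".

Looking at the pairs, the operation is to move the last 2 characters to the front (rotate right by 2), then delete the last 2 characters.
For "ymsisypawf", step one produces "wfymsisypa"; step two turns that into "wfymsisy".

wfymsisy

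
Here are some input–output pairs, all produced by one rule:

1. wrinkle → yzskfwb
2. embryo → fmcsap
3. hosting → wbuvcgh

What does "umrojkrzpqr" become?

defiafcxyfn

What's happening: shift every letter 12 places backward in the alphabet (wrapping around), then move the last 3 characters to the front (rotate right by 3).
For "umrojkrzpqr", step one produces "iafcxyfndef"; step two turns that into "defiafcxyfn".
(Check on "embryo": → "sapfmc" → "fmcsap" ✓)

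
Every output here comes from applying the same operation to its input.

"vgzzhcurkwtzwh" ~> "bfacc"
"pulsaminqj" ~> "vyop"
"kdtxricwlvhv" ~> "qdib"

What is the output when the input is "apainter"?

In each case the input is transformed by: keep one character in every 3, starting at position 1 (positions 1st, 4th, 7th, ...), then shift every letter 6 places forward in the alphabet (wrapping around).
Starting from "apainter": after the first operation, "aie"; after the second, "gok".

gok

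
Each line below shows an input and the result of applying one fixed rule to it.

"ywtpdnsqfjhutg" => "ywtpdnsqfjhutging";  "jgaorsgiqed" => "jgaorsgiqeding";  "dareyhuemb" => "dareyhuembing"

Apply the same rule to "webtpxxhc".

The rule is to append "ing".
On "webtpxxhc" that produces "webtpxxhcing".

webtpxxhcing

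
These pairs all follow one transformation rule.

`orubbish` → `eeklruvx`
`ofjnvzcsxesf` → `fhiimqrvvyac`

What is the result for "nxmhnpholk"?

In each case the input is transformed by: sort the characters into alphabetical order, then shift every letter 3 places forward in the alphabet (wrapping around).
For "nxmhnpholk", step one produces "hhklmnnopx"; step two turns that into "kknopqqrsa".

kknopqqrsa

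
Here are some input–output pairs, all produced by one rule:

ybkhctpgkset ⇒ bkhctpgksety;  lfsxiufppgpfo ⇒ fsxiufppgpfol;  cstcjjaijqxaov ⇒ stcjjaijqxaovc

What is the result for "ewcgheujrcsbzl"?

Each output is the input with this applied: move the first character to the end.
"ewcgheujrcsbzl" → "wcgheujrcsbzle".

wcgheujrcsbzle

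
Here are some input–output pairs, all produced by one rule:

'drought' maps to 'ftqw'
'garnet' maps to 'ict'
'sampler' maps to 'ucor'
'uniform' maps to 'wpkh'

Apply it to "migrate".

okit

The rule is to delete the last 3 characters, then shift every letter 2 places forward in the alphabet (wrapping around).
For "migrate", step one produces "migr"; step two turns that into "okit".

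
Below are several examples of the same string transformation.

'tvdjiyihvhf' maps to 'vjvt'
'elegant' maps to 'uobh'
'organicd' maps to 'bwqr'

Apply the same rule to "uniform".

tcfa

The transformation: shift every letter 12 places backward in the alphabet (wrapping around), then keep only the last 4 characters.
Starting from "uniform": after the first operation, "ibwtcfa"; after the second, "tcfa".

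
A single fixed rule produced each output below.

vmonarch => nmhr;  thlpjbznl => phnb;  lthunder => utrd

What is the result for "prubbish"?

Rule — keep every other character starting from the second (positions 2nd, 4th, 6th, ...), then swap each adjacent pair of characters (1↔2, 3↔4, ...).
Doing the same to "prubbish": "brhi".

brhi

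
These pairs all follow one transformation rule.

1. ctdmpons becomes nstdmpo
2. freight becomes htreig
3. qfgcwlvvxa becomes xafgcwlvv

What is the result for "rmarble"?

lemarb

Rule — delete the first character, then move the last 2 characters to the front (rotate right by 2).
For "rmarble", step one produces "marble"; step two turns that into "lemarb".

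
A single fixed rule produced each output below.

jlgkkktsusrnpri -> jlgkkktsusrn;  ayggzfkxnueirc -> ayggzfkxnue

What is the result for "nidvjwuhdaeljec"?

The rule is to delete the last 3 characters.
For "nidvjwuhdaeljec" the result is "nidvjwuhdael".

nidvjwuhdael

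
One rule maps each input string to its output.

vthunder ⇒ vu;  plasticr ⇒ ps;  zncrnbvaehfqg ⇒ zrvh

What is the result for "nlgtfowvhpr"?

ntw

Looking at the pairs, the operation is to keep one character in every 3, starting at position 1 (positions 1st, 4th, 7th, ...), then delete the last character.
For "nlgtfowvhpr", step one produces "ntwp"; step two turns that into "ntw".
(Check on "vthunder": → "vue" → "vu" ✓)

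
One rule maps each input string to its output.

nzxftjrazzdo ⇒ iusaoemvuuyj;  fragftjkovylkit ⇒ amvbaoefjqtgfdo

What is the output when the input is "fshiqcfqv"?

ancdlxalq

In each case the input is transformed by: shift every letter 5 places backward in the alphabet (wrapping around).
For "fshiqcfqv" the result is "ancdlxalq".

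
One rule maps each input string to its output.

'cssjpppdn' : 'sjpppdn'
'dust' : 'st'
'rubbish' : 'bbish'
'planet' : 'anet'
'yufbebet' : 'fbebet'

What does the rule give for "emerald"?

erald

The pattern: delete the first 2 characters.
For "emerald" the result is "erald".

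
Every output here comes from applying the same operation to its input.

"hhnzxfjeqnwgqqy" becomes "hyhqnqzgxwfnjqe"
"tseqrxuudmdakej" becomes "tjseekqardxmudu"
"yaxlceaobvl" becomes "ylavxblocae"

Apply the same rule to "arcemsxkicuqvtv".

avrtcveqmuscxik

Each output is the input with this applied: take characters alternately from the front and the back (1st, last, 2nd, 2nd-last, ...).
Doing the same to "arcemsxkicuqvtv": "avrtcveqmuscxik".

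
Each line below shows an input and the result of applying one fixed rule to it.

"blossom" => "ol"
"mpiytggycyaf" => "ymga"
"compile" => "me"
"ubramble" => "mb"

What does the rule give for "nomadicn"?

nd

Looking at the pairs, the operation is to sort the characters into reverse alphabetical order, then keep one character in every 3, starting at position 3 (positions 3rd, 6th, 9th, ...).
On "nomadicn": the first step gives "onnmidca", and the second then gives "nd".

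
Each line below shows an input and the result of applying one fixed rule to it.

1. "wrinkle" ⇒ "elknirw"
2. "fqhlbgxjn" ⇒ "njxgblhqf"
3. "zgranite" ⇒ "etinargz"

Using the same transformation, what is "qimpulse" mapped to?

eslupmiq

The transformation: reverse the string.
On "qimpulse" that produces "eslupmiq".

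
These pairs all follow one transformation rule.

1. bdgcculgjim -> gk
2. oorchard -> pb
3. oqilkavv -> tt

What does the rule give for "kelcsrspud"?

The rule is to shift every letter 2 places backward in the alphabet (wrapping around), then keep only the last 2 characters.
So "kelcsrspud" becomes "sb".

sb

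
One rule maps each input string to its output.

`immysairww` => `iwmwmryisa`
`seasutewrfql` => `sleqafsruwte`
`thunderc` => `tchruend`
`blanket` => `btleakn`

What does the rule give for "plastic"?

pcliats

Each output is the input with this applied: take characters alternately from the front and the back (1st, last, 2nd, 2nd-last, ...).
On "plastic" that produces "pcliats".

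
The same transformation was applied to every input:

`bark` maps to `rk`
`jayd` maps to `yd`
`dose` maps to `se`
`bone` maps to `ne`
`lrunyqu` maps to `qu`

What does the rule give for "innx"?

nx

The rule is to keep only the last 2 characters.
"innx" → "nx".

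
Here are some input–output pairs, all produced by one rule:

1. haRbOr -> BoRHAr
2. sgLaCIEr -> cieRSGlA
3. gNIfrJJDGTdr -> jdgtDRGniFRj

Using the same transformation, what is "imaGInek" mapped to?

iNEKIMAg

Looking at the pairs, the operation is to swap the front and back halves of the string, then flip the case of every letter.
For "imaGInek", step one produces "InekimaG"; step two turns that into "iNEKIMAg".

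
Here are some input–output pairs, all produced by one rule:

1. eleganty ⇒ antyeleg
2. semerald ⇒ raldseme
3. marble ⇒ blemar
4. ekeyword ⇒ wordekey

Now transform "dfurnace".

The transformation: swap the front and back halves of the string.
For "dfurnace" the result is "nacedfur".

nacedfur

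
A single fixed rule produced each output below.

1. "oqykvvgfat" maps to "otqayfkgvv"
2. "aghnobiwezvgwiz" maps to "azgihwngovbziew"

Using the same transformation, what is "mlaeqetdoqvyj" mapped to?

mjlyaveqqoedt

The rule is to take characters alternately from the front and the back (1st, last, 2nd, 2nd-last, ...).
"mlaeqetdoqvyj" → "mjlyaveqqoedt".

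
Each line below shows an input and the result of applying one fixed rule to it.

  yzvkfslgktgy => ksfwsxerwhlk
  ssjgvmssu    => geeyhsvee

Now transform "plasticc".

In each case the input is transformed by: reverse the string, then shift every letter 12 places forward in the alphabet (wrapping around).
Working it through for "plasticc": intermediate "ccitsalp", final "ooufemxb".

ooufemxb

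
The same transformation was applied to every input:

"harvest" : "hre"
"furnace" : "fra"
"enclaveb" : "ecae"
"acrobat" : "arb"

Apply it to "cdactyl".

The pattern: swap each adjacent pair of characters (1↔2, 3↔4, ...), then keep every other character starting from the second (positions 2nd, 4th, 6th, ...).
"cdactyl" → "dccaytl" → "cat".

cat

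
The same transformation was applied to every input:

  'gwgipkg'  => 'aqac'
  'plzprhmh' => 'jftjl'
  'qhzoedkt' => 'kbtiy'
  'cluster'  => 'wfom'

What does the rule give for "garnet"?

aul

Each output is the input with this applied: shift every letter 6 places backward in the alphabet (wrapping around), then delete the last 3 characters.
Applying that to "garnet" gives "aul".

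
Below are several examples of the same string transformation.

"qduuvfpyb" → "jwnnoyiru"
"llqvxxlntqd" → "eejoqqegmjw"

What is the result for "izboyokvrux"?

Rule — shift every letter 7 places backward in the alphabet (wrapping around).
Applying that to "izboyokvrux" gives "bsuhrhdoknq".

bsuhrhdoknq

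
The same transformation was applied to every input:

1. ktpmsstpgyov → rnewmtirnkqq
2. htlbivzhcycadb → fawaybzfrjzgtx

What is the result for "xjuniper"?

Rule — swap the front and back halves of the string, then shift every letter 2 places backward in the alphabet (wrapping around).
Working it through for "xjuniper": intermediate "iperxjun", final "gncpvhsl".

gncpvhsl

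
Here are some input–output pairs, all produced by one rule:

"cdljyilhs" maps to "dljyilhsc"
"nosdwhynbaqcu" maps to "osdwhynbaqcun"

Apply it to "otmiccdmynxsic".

Rule — move the first character to the end.
Doing the same to "otmiccdmynxsic": "tmiccdmynxsico".

tmiccdmynxsico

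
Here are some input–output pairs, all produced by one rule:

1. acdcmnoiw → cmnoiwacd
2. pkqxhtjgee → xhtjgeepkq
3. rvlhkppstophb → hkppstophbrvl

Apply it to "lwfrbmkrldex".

The pattern: move the first 3 characters to the end (rotate left by 3).
Doing the same to "lwfrbmkrldex": "rbmkrldexlwf".

rbmkrldexlwf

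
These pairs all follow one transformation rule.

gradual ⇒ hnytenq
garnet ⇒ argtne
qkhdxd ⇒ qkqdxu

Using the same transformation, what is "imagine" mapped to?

varvznt

In each case the input is transformed by: shift every letter 13 places forward in the alphabet (wrapping around) — i.e. ROT13, then move the last 3 characters to the front (rotate right by 3).
For "imagine", step one produces "vzntvar"; step two turns that into "varvznt".
(Check on "gradual": → "tenqhny" → "hnytenq" ✓)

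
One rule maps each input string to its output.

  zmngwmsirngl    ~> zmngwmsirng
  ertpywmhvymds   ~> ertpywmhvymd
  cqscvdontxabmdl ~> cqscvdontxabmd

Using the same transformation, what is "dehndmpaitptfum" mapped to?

The pattern: delete the last character.
Doing the same to "dehndmpaitptfum": "dehndmpaitptfu".

dehndmpaitptfu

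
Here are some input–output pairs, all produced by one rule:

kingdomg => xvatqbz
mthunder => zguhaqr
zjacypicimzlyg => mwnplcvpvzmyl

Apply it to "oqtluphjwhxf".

bdgyhcuwjuk

In each case the input is transformed by: delete the last character, then shift every letter 13 places forward in the alphabet (wrapping around) — i.e. ROT13.
Working it through for "oqtluphjwhxf": intermediate "oqtluphjwhx", final "bdgyhcuwjuk".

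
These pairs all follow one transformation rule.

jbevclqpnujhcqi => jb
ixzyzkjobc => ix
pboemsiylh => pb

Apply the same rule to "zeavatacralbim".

Rule — keep only the first 2 characters.
Doing the same to "zeavatacralbim": "ze".

ze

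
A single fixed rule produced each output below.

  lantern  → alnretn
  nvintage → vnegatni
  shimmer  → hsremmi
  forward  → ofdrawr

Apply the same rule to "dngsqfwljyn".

The rule is to reverse the string, then move the last 2 characters to the front (rotate right by 2).
On "dngsqfwljyn": the first step gives "nyjlwfqsgnd", and the second then gives "ndnyjlwfqsg".

ndnyjlwfqsg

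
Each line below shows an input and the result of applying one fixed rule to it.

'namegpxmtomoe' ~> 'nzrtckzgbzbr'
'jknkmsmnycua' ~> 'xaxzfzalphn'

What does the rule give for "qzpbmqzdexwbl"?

mcozdmqrkjoy

The rule is to shift every letter 13 places forward in the alphabet (wrapping around) — i.e. ROT13, then delete the first character.
Starting from "qzpbmqzdexwbl": after the first operation, "dmcozdmqrkjoy"; after the second, "mcozdmqrkjoy".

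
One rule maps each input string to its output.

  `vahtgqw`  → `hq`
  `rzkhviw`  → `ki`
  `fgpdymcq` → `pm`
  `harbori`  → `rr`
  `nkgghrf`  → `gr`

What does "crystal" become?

ya

The pattern: keep one character in every 3, starting at position 3 (positions 3rd, 6th, 9th, ...).
Applying that to "crystal" gives "ya".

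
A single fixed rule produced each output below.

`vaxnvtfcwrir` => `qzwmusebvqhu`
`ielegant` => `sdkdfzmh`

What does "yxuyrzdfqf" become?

ewtxqycepx

Each output is the input with this applied: swap the first and last characters, then shift every letter 1 place backward in the alphabet (wrapping around).
Applying both steps to "yxuyrzdfqf": "fxuyrzdfqy", then "ewtxqycepx".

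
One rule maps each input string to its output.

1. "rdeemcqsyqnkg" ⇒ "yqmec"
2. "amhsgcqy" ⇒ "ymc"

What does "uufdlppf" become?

The pattern: sort the characters into reverse alphabetical order, then keep one character in every 3, starting at position 1 (positions 1st, 4th, 7th, ...).
Working it through for "uufdlppf": intermediate "uupplffd", final "upf".
(Check on "rdeemcqsyqnkg": → "ysrqqnmkgeedc" → "yqmec" ✓)

upf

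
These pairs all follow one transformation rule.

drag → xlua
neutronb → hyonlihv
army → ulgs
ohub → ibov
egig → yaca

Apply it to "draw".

In each case the input is transformed by: shift every letter 6 places backward in the alphabet (wrapping around).
So "draw" becomes "xluq".

xluq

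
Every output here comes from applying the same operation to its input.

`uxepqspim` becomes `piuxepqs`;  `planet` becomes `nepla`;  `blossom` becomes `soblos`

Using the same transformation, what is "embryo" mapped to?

ryemb

What's happening: delete the last character, then move the last 2 characters to the front (rotate right by 2).
Starting from "embryo": after the first operation, "embry"; after the second, "ryemb".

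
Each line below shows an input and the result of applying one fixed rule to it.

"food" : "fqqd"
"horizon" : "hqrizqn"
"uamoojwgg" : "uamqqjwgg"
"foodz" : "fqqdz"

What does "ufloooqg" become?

uflqqqqg

The pattern: replace every "o" with "q".
On "ufloooqg" that produces "uflqqqqg".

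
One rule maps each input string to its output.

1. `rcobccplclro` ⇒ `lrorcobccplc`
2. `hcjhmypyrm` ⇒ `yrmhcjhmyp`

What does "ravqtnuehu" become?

ehuravqtnu

Each output is the input with this applied: move the last 3 characters to the front (rotate right by 3).
So "ravqtnuehu" becomes "ehuravqtnu".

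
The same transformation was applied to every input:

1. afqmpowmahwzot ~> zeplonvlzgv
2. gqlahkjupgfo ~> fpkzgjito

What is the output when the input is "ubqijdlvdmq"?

Each output is the input with this applied: shift every letter 1 place backward in the alphabet (wrapping around), then delete the last 3 characters.
"ubqijdlvdmq" → "taphickuclp" → "taphicku".

taphicku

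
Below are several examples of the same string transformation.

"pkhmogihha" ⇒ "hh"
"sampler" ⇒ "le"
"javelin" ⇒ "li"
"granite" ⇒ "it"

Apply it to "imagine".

in

Rule — move the last character to the front, then keep only the last 2 characters.
Applying both steps to "imagine": "eimagin", then "in".
(Check on "javelin": → "njaveli" → "li" ✓)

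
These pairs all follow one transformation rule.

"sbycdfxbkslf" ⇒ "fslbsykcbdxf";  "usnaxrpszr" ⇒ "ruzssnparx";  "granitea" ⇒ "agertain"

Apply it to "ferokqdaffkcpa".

afpecrkofkfqad

Rule — take characters alternately from the front and the back (1st, last, 2nd, 2nd-last, ...), then swap each adjacent pair of characters (1↔2, 3↔4, ...).
Starting from "ferokqdaffkcpa": after the first operation, "faeprcokkfqfda"; after the second, "afpecrkofkfqad".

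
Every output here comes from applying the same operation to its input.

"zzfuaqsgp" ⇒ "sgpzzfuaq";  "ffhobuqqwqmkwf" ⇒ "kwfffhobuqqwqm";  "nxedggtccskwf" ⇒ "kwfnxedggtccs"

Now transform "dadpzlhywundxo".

dxodadpzlhywun

Rule — move the last 3 characters to the front (rotate right by 3).
Applying that to "dadpzlhywundxo" gives "dxodadpzlhywun".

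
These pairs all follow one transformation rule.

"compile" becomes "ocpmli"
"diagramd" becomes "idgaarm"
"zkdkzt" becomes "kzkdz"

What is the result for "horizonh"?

ohirozn

Looking at the pairs, the operation is to delete the last character, then swap each adjacent pair of characters (1↔2, 3↔4, ...).
Applying that to "horizonh" gives "ohirozn".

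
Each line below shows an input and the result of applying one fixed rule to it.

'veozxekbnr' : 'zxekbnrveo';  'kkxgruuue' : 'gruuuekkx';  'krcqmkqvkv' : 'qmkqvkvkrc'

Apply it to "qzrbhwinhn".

The transformation: move the first 3 characters to the end (rotate left by 3).
Applying that to "qzrbhwinhn" gives "bhwinhnqzr".

bhwinhnqzr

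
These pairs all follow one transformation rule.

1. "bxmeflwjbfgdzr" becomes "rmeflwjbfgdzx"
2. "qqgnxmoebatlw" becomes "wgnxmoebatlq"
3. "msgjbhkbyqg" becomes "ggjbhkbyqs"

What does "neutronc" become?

cutrone

The rule is to delete the first character, then swap the first and last characters.
Doing the same to "neutronc": "cutrone".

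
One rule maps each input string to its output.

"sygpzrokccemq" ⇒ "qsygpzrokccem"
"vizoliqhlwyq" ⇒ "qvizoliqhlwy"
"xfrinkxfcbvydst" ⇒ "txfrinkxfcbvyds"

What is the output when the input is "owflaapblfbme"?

Each output is the input with this applied: move the last character to the front.
For "owflaapblfbme" the result is "eowflaapblfbm".

eowflaapblfbm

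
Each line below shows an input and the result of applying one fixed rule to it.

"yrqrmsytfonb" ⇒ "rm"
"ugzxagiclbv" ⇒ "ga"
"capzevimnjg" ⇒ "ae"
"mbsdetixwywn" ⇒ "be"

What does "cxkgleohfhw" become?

The rule is to keep one character in every 3, starting at position 2 (positions 2nd, 5th, 8th, ...), then delete the last 2 characters.
Working it through for "cxkgleohfhw": intermediate "xlhw", final "xl".

xl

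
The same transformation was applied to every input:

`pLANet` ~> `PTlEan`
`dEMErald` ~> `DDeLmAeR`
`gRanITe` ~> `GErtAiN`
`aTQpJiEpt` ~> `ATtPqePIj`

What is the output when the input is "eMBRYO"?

Eomybr

In each case the input is transformed by: take characters alternately from the front and the back (1st, last, 2nd, 2nd-last, ...), then flip the case of every letter.
"eMBRYO" → "eOMYBR" → "Eomybr".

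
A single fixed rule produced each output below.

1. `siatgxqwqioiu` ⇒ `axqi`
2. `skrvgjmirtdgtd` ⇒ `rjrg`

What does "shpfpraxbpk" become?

Each output is the input with this applied: keep one character in every 3, starting at position 3 (positions 3rd, 6th, 9th, ...).
Doing the same to "shpfpraxbpk": "prb".

prb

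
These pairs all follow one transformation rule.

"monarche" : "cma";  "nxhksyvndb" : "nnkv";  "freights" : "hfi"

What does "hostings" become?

nht

Each output is the input with this applied: move the last 3 characters to the front (rotate right by 3), then keep one character in every 3, starting at position 1 (positions 1st, 4th, 7th, ...).
"hostings" → "ngshosti" → "nht".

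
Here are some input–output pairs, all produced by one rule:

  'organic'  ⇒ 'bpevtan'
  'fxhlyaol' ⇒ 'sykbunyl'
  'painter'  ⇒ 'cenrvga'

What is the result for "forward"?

sqbeenj

Looking at the pairs, the operation is to take characters alternately from the front and the back (1st, last, 2nd, 2nd-last, ...), then shift every letter 13 places forward in the alphabet (wrapping around) — i.e. ROT13.
Applying that to "forward" gives "sqbeenj".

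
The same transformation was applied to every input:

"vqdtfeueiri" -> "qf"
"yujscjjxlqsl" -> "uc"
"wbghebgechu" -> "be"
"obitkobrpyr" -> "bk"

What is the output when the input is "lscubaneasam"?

sb

Looking at the pairs, the operation is to keep one character in every 3, starting at position 2 (positions 2nd, 5th, 8th, ...), then delete the last 2 characters.
So "lscubaneasam" becomes "sb".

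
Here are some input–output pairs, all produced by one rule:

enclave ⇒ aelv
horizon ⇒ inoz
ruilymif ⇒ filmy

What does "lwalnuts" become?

lnstu

The rule is to delete the first 3 characters, then sort the characters into alphabetical order.
Starting from "lwalnuts": after the first operation, "lnuts"; after the second, "lnstu".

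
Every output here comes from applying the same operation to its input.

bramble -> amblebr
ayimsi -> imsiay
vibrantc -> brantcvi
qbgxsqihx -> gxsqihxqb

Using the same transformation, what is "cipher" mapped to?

Looking at the pairs, the operation is to move the first 2 characters to the end (rotate left by 2).
Doing the same to "cipher": "pherci".

pherci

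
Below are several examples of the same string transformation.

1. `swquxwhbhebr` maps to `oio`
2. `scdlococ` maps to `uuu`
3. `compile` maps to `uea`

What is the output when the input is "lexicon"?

Rule — shift every letter 8 places backward in the alphabet (wrapping around), then keep only the vowels.
On "lexicon": the first step gives "dwpaugf", and the second then gives "au".

au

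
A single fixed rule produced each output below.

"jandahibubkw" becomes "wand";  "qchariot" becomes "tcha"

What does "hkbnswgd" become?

Rule — swap the first and last characters, then keep only the first 4 characters.
On "hkbnswgd": the first step gives "dkbnswgh", and the second then gives "dkbn".

dkbn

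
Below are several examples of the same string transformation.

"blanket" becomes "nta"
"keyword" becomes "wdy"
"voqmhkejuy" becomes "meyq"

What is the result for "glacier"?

cra

Each output is the input with this applied: move the first 3 characters to the end (rotate left by 3), then keep one character in every 3, starting at position 1 (positions 1st, 4th, 7th, ...).
Applying both steps to "glacier": "ciergla", then "cra".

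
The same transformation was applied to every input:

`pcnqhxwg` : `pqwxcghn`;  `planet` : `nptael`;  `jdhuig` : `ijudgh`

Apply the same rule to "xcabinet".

The transformation: sort the characters into alphabetical order, then swap the front and back halves of the string.
On "xcabinet": the first step gives "abceintx", and the second then gives "intxabce".

intxabce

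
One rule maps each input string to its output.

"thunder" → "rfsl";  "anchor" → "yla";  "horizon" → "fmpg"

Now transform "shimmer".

qfgk

What's happening: delete the last 3 characters, then shift every letter 2 places backward in the alphabet (wrapping around).
For "shimmer" the result is "qfgk".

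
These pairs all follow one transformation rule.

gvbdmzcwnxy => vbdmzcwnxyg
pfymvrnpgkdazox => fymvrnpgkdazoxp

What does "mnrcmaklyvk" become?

Each output is the input with this applied: move the first character to the end.
On "mnrcmaklyvk" that produces "nrcmaklyvkm".

nrcmaklyvkm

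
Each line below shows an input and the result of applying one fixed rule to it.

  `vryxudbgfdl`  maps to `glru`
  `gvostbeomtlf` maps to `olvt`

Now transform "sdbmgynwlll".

The pattern: keep one character in every 3, starting at position 2 (positions 2nd, 5th, 8th, ...), then swap the front and back halves of the string.
On "sdbmgynwlll": the first step gives "dgwl", and the second then gives "wldg".
(Check on "gvostbeomtlf": → "vtol" → "olvt" ✓)

wldg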